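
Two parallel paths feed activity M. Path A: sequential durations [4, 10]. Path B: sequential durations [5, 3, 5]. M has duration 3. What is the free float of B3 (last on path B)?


ES(B3) = sum of predecessors on chain B = 8
EF(B3) = ES + duration = 8 + 5 = 13
Successor of B3 is M. ES(M) = max(sum(A), sum(B)) = max(14, 13) = 14
Free float = ES(successor) - EF(current) = 14 - 13 = 1

1


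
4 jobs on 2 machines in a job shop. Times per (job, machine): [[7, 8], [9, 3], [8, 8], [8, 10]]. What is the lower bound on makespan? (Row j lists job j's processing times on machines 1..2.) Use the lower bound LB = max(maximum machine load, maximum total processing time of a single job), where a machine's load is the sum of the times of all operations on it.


Machine loads:
  Machine 1: 7 + 9 + 8 + 8 = 32
  Machine 2: 8 + 3 + 8 + 10 = 29
Max machine load = 32
Job totals:
  Job 1: 15
  Job 2: 12
  Job 3: 16
  Job 4: 18
Max job total = 18
Lower bound = max(32, 18) = 32

32


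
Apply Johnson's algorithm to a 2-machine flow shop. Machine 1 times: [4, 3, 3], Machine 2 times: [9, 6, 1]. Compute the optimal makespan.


Apply Johnson's rule:
  Group 1 (a <= b): [(2, 3, 6), (1, 4, 9)]
  Group 2 (a > b): [(3, 3, 1)]
Optimal job order: [2, 1, 3]
Schedule:
  Job 2: M1 done at 3, M2 done at 9
  Job 1: M1 done at 7, M2 done at 18
  Job 3: M1 done at 10, M2 done at 19
Makespan = 19

19


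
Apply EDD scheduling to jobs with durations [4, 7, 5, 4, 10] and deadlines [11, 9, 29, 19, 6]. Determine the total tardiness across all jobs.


Sort by due date (EDD order): [(10, 6), (7, 9), (4, 11), (4, 19), (5, 29)]
Compute completion times and tardiness:
  Job 1: p=10, d=6, C=10, tardiness=max(0,10-6)=4
  Job 2: p=7, d=9, C=17, tardiness=max(0,17-9)=8
  Job 3: p=4, d=11, C=21, tardiness=max(0,21-11)=10
  Job 4: p=4, d=19, C=25, tardiness=max(0,25-19)=6
  Job 5: p=5, d=29, C=30, tardiness=max(0,30-29)=1
Total tardiness = 29

29


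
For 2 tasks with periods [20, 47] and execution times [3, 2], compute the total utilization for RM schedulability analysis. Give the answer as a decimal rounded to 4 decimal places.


Compute individual utilizations (exact fractions):
  Task 1: C/T = 3/20 (approx. 0.15)
  Task 2: C/T = 2/47 (approx. 0.0426)
Total utilization U = 3/20 + 2/47 = 181/940
Rounded to 4 decimal places: U = 0.1926
RM (Liu & Layland) bound for 2 tasks = 0.828427; compare with U = 181/940 (approx. 0.192553)
U <= bound, so schedulable by RM sufficient condition.

0.1926


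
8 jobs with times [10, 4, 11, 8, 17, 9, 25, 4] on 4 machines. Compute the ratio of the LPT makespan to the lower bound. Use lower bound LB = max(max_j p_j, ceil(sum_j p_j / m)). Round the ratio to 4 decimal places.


LPT order: [25, 17, 11, 10, 9, 8, 4, 4]
Machine loads after assignment: [25, 21, 23, 19]
LPT makespan = 25
Lower bound = max(max_job, ceil(total/4)) = max(25, 22) = 25
Ratio = 25 / 25 = 1.0

1.0


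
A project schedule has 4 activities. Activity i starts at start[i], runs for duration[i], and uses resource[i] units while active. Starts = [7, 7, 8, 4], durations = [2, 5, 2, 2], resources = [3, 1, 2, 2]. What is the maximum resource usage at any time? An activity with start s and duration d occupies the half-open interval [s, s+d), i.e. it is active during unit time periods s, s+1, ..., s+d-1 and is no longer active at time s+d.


Each activity i is active on [start_i, start_i + duration_i).
Compute total resource usage per time slot:
  t=0: active resources = [], total = 0
  t=1: active resources = [], total = 0
  t=2: active resources = [], total = 0
  t=3: active resources = [], total = 0
  t=4: active resources = [2], total = 2
  t=5: active resources = [2], total = 2
  t=6: active resources = [], total = 0
  t=7: active resources = [3, 1], total = 4
  t=8: active resources = [3, 1, 2], total = 6
  t=9: active resources = [1, 2], total = 3
  t=10: active resources = [1], total = 1
  t=11: active resources = [1], total = 1
Peak resource demand = 6

6


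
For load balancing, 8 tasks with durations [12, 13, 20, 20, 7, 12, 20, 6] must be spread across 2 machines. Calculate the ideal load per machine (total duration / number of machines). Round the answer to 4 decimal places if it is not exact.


Total processing time = 12 + 13 + 20 + 20 + 7 + 12 + 20 + 6 = 110
Number of machines = 2
Ideal balanced load = 110 / 2 = 55.0

55.0


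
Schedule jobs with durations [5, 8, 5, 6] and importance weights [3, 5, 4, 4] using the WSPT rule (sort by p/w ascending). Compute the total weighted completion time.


Compute p/w ratios and sort ascending (WSPT): [(5, 4), (6, 4), (8, 5), (5, 3)]
Compute weighted completion times:
  Job (p=5,w=4): C=5, w*C=4*5=20
  Job (p=6,w=4): C=11, w*C=4*11=44
  Job (p=8,w=5): C=19, w*C=5*19=95
  Job (p=5,w=3): C=24, w*C=3*24=72
Total weighted completion time = 231

231


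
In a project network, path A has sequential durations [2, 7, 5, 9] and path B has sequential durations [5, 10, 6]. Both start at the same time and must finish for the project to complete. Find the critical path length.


Path A total = 2 + 7 + 5 + 9 = 23
Path B total = 5 + 10 + 6 = 21
Critical path = longest path = max(23, 21) = 23

23


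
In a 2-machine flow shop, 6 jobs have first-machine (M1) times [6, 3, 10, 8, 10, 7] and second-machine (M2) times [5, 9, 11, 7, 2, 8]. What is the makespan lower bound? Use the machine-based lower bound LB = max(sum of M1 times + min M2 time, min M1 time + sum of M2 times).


LB1 = sum(M1 times) + min(M2 times) = 44 + 2 = 46
LB2 = min(M1 times) + sum(M2 times) = 3 + 42 = 45
Lower bound = max(LB1, LB2) = max(46, 45) = 46

46


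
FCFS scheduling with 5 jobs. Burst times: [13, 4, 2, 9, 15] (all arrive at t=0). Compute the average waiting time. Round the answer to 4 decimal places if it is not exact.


FCFS order (as given): [13, 4, 2, 9, 15]
Waiting times:
  Job 1: wait = 0
  Job 2: wait = 13
  Job 3: wait = 17
  Job 4: wait = 19
  Job 5: wait = 28
Sum of waiting times = 77
Average waiting time = 77/5 = 15.4

15.4


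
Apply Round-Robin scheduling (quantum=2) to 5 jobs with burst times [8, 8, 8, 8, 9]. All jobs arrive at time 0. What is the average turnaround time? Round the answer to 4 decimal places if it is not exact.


Time quantum = 2
Execution trace:
  J1 runs 2 units, time = 2
  J2 runs 2 units, time = 4
  J3 runs 2 units, time = 6
  J4 runs 2 units, time = 8
  J5 runs 2 units, time = 10
  J1 runs 2 units, time = 12
  J2 runs 2 units, time = 14
  J3 runs 2 units, time = 16
  J4 runs 2 units, time = 18
  J5 runs 2 units, time = 20
  J1 runs 2 units, time = 22
  J2 runs 2 units, time = 24
  J3 runs 2 units, time = 26
  J4 runs 2 units, time = 28
  J5 runs 2 units, time = 30
  J1 runs 2 units, time = 32
  J2 runs 2 units, time = 34
  J3 runs 2 units, time = 36
  J4 runs 2 units, time = 38
  J5 runs 2 units, time = 40
  J5 runs 1 units, time = 41
Finish times: [32, 34, 36, 38, 41]
Average turnaround = 181/5 = 36.2

36.2


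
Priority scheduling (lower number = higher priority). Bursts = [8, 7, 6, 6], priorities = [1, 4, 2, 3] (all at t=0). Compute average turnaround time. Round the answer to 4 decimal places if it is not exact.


Sort by priority (ascending = highest first):
Order: [(1, 8), (2, 6), (3, 6), (4, 7)]
Completion times:
  Priority 1, burst=8, C=8
  Priority 2, burst=6, C=14
  Priority 3, burst=6, C=20
  Priority 4, burst=7, C=27
Average turnaround = 69/4 = 17.25

17.25


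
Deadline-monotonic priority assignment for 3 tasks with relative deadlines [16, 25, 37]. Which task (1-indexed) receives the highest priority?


Sort tasks by relative deadline (ascending):
  Task 1: deadline = 16
  Task 2: deadline = 25
  Task 3: deadline = 37
Priority order (highest first): [1, 2, 3]
Highest priority task = 1

1


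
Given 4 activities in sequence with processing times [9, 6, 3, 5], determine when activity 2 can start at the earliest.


Activity 2 starts after activities 1 through 1 complete.
Predecessor durations: [9]
ES = 9 = 9

9


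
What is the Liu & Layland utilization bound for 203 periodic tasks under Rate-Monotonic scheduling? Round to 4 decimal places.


Compute 2^(1/203) = 1.0034203542
Subtract 1: 1.0034203542 - 1 = 0.0034203542
Multiply by n: 203 * 0.0034203542 = 0.6943319026
Round to 4 dp: 0.6943

0.6943


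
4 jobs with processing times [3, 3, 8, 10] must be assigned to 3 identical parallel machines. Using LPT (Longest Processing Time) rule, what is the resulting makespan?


Sort jobs in decreasing order (LPT): [10, 8, 3, 3]
Assign each job to the least loaded machine:
  Machine 1: jobs [10], load = 10
  Machine 2: jobs [8], load = 8
  Machine 3: jobs [3, 3], load = 6
Makespan = max load = 10

10


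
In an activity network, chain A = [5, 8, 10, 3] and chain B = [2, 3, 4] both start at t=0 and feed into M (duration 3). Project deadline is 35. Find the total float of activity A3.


Forward pass: ES(A3) = sum of predecessors on chain A = 13
EF = ES + duration = 13 + 10 = 23
Backward pass: LF(M) = deadline = 35; LS(M) = 35 - 3 = 32
LF(A3) = LS(M) - sum(successors on chain A) = 32 - 3 = 29
LS = LF - duration = 29 - 10 = 19
Total float = LS - ES = 19 - 13 = 6

6


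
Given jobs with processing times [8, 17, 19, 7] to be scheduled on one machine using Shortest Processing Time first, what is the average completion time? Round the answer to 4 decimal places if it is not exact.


Sort jobs by processing time (SPT order): [7, 8, 17, 19]
Compute completion times sequentially:
  Job 1: processing = 7, completes at 7
  Job 2: processing = 8, completes at 15
  Job 3: processing = 17, completes at 32
  Job 4: processing = 19, completes at 51
Sum of completion times = 105
Average completion time = 105/4 = 26.25

26.25


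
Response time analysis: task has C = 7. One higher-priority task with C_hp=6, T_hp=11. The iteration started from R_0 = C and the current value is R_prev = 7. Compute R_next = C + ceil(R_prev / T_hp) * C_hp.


R_next = C + ceil(R_prev / T_hp) * C_hp
ceil(7 / 11) = ceil(0.6364) = 1
Interference = 1 * 6 = 6
R_next = 7 + 6 = 13

13


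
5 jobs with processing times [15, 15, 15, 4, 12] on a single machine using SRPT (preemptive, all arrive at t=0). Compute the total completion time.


Since all jobs arrive at t=0, SRPT equals SPT ordering.
SPT order: [4, 12, 15, 15, 15]
Completion times:
  Job 1: p=4, C=4
  Job 2: p=12, C=16
  Job 3: p=15, C=31
  Job 4: p=15, C=46
  Job 5: p=15, C=61
Total completion time = 4 + 16 + 31 + 46 + 61 = 158

158


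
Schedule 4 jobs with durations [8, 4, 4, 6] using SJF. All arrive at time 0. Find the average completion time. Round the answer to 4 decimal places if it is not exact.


SJF order (ascending): [4, 4, 6, 8]
Completion times:
  Job 1: burst=4, C=4
  Job 2: burst=4, C=8
  Job 3: burst=6, C=14
  Job 4: burst=8, C=22
Average completion = 48/4 = 12.0

12.0


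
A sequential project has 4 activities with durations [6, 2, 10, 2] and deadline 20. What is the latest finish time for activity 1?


LF(activity 1) = deadline - sum of successor durations
Successors: activities 2 through 4 with durations [2, 10, 2]
Sum of successor durations = 14
LF = 20 - 14 = 6

6


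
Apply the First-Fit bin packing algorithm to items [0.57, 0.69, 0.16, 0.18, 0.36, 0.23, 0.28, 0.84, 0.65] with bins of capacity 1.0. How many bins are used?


Place items sequentially using First-Fit:
  Item 0.57 -> new Bin 1
  Item 0.69 -> new Bin 2
  Item 0.16 -> Bin 1 (now 0.73)
  Item 0.18 -> Bin 1 (now 0.91)
  Item 0.36 -> new Bin 3
  Item 0.23 -> Bin 2 (now 0.92)
  Item 0.28 -> Bin 3 (now 0.64)
  Item 0.84 -> new Bin 4
  Item 0.65 -> new Bin 5
Total bins used = 5

5


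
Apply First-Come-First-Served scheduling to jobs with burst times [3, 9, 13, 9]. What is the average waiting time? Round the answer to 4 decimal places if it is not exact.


FCFS order (as given): [3, 9, 13, 9]
Waiting times:
  Job 1: wait = 0
  Job 2: wait = 3
  Job 3: wait = 12
  Job 4: wait = 25
Sum of waiting times = 40
Average waiting time = 40/4 = 10.0

10.0


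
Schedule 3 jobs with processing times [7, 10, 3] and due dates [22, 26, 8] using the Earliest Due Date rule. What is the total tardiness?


Sort by due date (EDD order): [(3, 8), (7, 22), (10, 26)]
Compute completion times and tardiness:
  Job 1: p=3, d=8, C=3, tardiness=max(0,3-8)=0
  Job 2: p=7, d=22, C=10, tardiness=max(0,10-22)=0
  Job 3: p=10, d=26, C=20, tardiness=max(0,20-26)=0
Total tardiness = 0

0


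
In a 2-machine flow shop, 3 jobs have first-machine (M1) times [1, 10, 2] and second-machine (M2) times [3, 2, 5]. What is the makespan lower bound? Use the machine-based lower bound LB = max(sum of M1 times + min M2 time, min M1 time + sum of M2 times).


LB1 = sum(M1 times) + min(M2 times) = 13 + 2 = 15
LB2 = min(M1 times) + sum(M2 times) = 1 + 10 = 11
Lower bound = max(LB1, LB2) = max(15, 11) = 15

15


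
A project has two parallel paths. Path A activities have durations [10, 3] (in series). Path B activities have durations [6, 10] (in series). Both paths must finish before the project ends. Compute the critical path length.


Path A total = 10 + 3 = 13
Path B total = 6 + 10 = 16
Critical path = longest path = max(13, 16) = 16

16


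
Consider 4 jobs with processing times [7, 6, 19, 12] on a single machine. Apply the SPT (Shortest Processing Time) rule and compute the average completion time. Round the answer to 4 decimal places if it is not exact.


Sort jobs by processing time (SPT order): [6, 7, 12, 19]
Compute completion times sequentially:
  Job 1: processing = 6, completes at 6
  Job 2: processing = 7, completes at 13
  Job 3: processing = 12, completes at 25
  Job 4: processing = 19, completes at 44
Sum of completion times = 88
Average completion time = 88/4 = 22.0

22.0


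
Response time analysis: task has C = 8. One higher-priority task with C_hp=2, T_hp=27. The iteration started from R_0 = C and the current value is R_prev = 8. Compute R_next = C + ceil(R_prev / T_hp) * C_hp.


R_next = C + ceil(R_prev / T_hp) * C_hp
ceil(8 / 27) = ceil(0.2963) = 1
Interference = 1 * 2 = 2
R_next = 8 + 2 = 10

10


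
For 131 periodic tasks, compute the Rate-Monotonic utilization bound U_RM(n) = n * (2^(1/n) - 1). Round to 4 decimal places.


Compute 2^(1/131) = 1.0053052230
Subtract 1: 1.0053052230 - 1 = 0.0053052230
Multiply by n: 131 * 0.0053052230 = 0.6949842130
Round to 4 dp: 0.6950

0.6950


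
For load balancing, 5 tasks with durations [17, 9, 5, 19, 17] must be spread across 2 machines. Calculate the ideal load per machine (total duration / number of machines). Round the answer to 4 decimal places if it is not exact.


Total processing time = 17 + 9 + 5 + 19 + 17 = 67
Number of machines = 2
Ideal balanced load = 67 / 2 = 33.5

33.5


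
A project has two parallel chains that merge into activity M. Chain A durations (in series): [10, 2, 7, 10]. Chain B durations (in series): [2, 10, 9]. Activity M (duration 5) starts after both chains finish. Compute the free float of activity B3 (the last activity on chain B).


ES(B3) = sum of predecessors on chain B = 12
EF(B3) = ES + duration = 12 + 9 = 21
Successor of B3 is M. ES(M) = max(sum(A), sum(B)) = max(29, 21) = 29
Free float = ES(successor) - EF(current) = 29 - 21 = 8

8


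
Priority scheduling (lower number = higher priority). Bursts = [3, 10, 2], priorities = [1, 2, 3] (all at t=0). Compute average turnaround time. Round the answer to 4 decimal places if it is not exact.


Sort by priority (ascending = highest first):
Order: [(1, 3), (2, 10), (3, 2)]
Completion times:
  Priority 1, burst=3, C=3
  Priority 2, burst=10, C=13
  Priority 3, burst=2, C=15
Average turnaround = 31/3 = 10.3333

10.3333


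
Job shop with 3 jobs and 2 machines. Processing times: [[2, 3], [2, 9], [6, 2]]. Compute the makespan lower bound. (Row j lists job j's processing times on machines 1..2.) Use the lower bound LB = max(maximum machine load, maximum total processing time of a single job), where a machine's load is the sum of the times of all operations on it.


Machine loads:
  Machine 1: 2 + 2 + 6 = 10
  Machine 2: 3 + 9 + 2 = 14
Max machine load = 14
Job totals:
  Job 1: 5
  Job 2: 11
  Job 3: 8
Max job total = 11
Lower bound = max(14, 11) = 14

14


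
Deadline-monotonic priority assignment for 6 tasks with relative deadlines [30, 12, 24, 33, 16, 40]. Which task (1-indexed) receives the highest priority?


Sort tasks by relative deadline (ascending):
  Task 2: deadline = 12
  Task 5: deadline = 16
  Task 3: deadline = 24
  Task 1: deadline = 30
  Task 4: deadline = 33
  Task 6: deadline = 40
Priority order (highest first): [2, 5, 3, 1, 4, 6]
Highest priority task = 2

2


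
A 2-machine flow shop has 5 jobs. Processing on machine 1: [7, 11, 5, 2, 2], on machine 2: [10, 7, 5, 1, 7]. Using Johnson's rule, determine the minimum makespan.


Apply Johnson's rule:
  Group 1 (a <= b): [(5, 2, 7), (3, 5, 5), (1, 7, 10)]
  Group 2 (a > b): [(2, 11, 7), (4, 2, 1)]
Optimal job order: [5, 3, 1, 2, 4]
Schedule:
  Job 5: M1 done at 2, M2 done at 9
  Job 3: M1 done at 7, M2 done at 14
  Job 1: M1 done at 14, M2 done at 24
  Job 2: M1 done at 25, M2 done at 32
  Job 4: M1 done at 27, M2 done at 33
Makespan = 33

33


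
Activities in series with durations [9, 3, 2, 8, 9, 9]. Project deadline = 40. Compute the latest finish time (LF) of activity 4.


LF(activity 4) = deadline - sum of successor durations
Successors: activities 5 through 6 with durations [9, 9]
Sum of successor durations = 18
LF = 40 - 18 = 22

22


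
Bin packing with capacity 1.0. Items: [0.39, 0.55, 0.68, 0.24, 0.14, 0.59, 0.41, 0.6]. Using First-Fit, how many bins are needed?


Place items sequentially using First-Fit:
  Item 0.39 -> new Bin 1
  Item 0.55 -> Bin 1 (now 0.94)
  Item 0.68 -> new Bin 2
  Item 0.24 -> Bin 2 (now 0.92)
  Item 0.14 -> new Bin 3
  Item 0.59 -> Bin 3 (now 0.73)
  Item 0.41 -> new Bin 4
  Item 0.6 -> new Bin 5
Total bins used = 5

5


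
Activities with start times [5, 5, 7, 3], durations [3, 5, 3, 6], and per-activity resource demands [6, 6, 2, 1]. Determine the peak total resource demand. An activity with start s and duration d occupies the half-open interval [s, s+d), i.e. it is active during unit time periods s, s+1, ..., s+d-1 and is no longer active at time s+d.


Each activity i is active on [start_i, start_i + duration_i).
Compute total resource usage per time slot:
  t=0: active resources = [], total = 0
  t=1: active resources = [], total = 0
  t=2: active resources = [], total = 0
  t=3: active resources = [1], total = 1
  t=4: active resources = [1], total = 1
  t=5: active resources = [6, 6, 1], total = 13
  t=6: active resources = [6, 6, 1], total = 13
  t=7: active resources = [6, 6, 2, 1], total = 15
  t=8: active resources = [6, 2, 1], total = 9
  t=9: active resources = [6, 2], total = 8
Peak resource demand = 15

15


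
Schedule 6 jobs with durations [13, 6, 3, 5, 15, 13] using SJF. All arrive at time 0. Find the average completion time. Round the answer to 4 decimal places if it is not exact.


SJF order (ascending): [3, 5, 6, 13, 13, 15]
Completion times:
  Job 1: burst=3, C=3
  Job 2: burst=5, C=8
  Job 3: burst=6, C=14
  Job 4: burst=13, C=27
  Job 5: burst=13, C=40
  Job 6: burst=15, C=55
Average completion = 147/6 = 24.5

24.5


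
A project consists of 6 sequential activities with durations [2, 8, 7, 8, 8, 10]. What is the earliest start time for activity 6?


Activity 6 starts after activities 1 through 5 complete.
Predecessor durations: [2, 8, 7, 8, 8]
ES = 2 + 8 + 7 + 8 + 8 = 33

33


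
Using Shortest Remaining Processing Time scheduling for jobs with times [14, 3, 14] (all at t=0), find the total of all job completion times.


Since all jobs arrive at t=0, SRPT equals SPT ordering.
SPT order: [3, 14, 14]
Completion times:
  Job 1: p=3, C=3
  Job 2: p=14, C=17
  Job 3: p=14, C=31
Total completion time = 3 + 17 + 31 = 51

51


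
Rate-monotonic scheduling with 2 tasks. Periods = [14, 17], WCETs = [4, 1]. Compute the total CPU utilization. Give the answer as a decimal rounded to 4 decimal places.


Compute individual utilizations (exact fractions):
  Task 1: C/T = 4/14 = 2/7 (approx. 0.2857)
  Task 2: C/T = 1/17 (approx. 0.0588)
Total utilization U = 2/7 + 1/17 = 41/119
Rounded to 4 decimal places: U = 0.3445
RM (Liu & Layland) bound for 2 tasks = 0.828427; compare with U = 41/119 (approx. 0.344538)
U <= bound, so schedulable by RM sufficient condition.

0.3445


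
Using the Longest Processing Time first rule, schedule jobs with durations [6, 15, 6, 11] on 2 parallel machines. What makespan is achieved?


Sort jobs in decreasing order (LPT): [15, 11, 6, 6]
Assign each job to the least loaded machine:
  Machine 1: jobs [15, 6], load = 21
  Machine 2: jobs [11, 6], load = 17
Makespan = max load = 21

21


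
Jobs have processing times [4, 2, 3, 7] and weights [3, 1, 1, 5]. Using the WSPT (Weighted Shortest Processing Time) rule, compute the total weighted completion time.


Compute p/w ratios and sort ascending (WSPT): [(4, 3), (7, 5), (2, 1), (3, 1)]
Compute weighted completion times:
  Job (p=4,w=3): C=4, w*C=3*4=12
  Job (p=7,w=5): C=11, w*C=5*11=55
  Job (p=2,w=1): C=13, w*C=1*13=13
  Job (p=3,w=1): C=16, w*C=1*16=16
Total weighted completion time = 96

96


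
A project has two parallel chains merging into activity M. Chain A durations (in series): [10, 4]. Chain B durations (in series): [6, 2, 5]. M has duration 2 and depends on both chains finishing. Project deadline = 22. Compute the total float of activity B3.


Forward pass: ES(B3) = sum of predecessors on chain B = 8
EF = ES + duration = 8 + 5 = 13
Backward pass: LF(M) = deadline = 22; LS(M) = 22 - 2 = 20
LF(B3) = LS(M) - sum(successors on chain B) = 20 - 0 = 20
LS = LF - duration = 20 - 5 = 15
Total float = LS - ES = 15 - 8 = 7

7


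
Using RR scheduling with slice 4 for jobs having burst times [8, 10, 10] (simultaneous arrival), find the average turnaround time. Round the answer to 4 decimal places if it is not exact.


Time quantum = 4
Execution trace:
  J1 runs 4 units, time = 4
  J2 runs 4 units, time = 8
  J3 runs 4 units, time = 12
  J1 runs 4 units, time = 16
  J2 runs 4 units, time = 20
  J3 runs 4 units, time = 24
  J2 runs 2 units, time = 26
  J3 runs 2 units, time = 28
Finish times: [16, 26, 28]
Average turnaround = 70/3 = 23.3333

23.3333


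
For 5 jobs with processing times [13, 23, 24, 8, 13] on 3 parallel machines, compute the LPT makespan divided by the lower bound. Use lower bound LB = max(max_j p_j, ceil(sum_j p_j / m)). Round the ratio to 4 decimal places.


LPT order: [24, 23, 13, 13, 8]
Machine loads after assignment: [24, 31, 26]
LPT makespan = 31
Lower bound = max(max_job, ceil(total/3)) = max(24, 27) = 27
Ratio = 31 / 27 = 1.1481

1.1481


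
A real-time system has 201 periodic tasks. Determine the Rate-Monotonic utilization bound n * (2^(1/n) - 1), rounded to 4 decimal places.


Compute 2^(1/201) = 1.0034544463
Subtract 1: 1.0034544463 - 1 = 0.0034544463
Multiply by n: 201 * 0.0034544463 = 0.6943437063
Round to 4 dp: 0.6943

0.6943


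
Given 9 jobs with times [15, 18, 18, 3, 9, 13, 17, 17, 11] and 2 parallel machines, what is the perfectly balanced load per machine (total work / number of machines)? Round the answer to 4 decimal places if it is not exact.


Total processing time = 15 + 18 + 18 + 3 + 9 + 13 + 17 + 17 + 11 = 121
Number of machines = 2
Ideal balanced load = 121 / 2 = 60.5

60.5


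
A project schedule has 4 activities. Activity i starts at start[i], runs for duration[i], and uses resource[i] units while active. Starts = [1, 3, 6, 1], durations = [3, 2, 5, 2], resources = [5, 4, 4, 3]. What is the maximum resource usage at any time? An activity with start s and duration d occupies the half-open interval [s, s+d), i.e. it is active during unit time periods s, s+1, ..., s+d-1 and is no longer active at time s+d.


Each activity i is active on [start_i, start_i + duration_i).
Compute total resource usage per time slot:
  t=0: active resources = [], total = 0
  t=1: active resources = [5, 3], total = 8
  t=2: active resources = [5, 3], total = 8
  t=3: active resources = [5, 4], total = 9
  t=4: active resources = [4], total = 4
  t=5: active resources = [], total = 0
  t=6: active resources = [4], total = 4
  t=7: active resources = [4], total = 4
  t=8: active resources = [4], total = 4
  t=9: active resources = [4], total = 4
  t=10: active resources = [4], total = 4
Peak resource demand = 9

9


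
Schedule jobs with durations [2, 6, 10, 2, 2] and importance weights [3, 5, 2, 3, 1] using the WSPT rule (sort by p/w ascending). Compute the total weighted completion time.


Compute p/w ratios and sort ascending (WSPT): [(2, 3), (2, 3), (6, 5), (2, 1), (10, 2)]
Compute weighted completion times:
  Job (p=2,w=3): C=2, w*C=3*2=6
  Job (p=2,w=3): C=4, w*C=3*4=12
  Job (p=6,w=5): C=10, w*C=5*10=50
  Job (p=2,w=1): C=12, w*C=1*12=12
  Job (p=10,w=2): C=22, w*C=2*22=44
Total weighted completion time = 124

124


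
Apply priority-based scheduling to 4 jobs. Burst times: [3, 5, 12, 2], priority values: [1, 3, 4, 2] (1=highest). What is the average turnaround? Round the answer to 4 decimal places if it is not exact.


Sort by priority (ascending = highest first):
Order: [(1, 3), (2, 2), (3, 5), (4, 12)]
Completion times:
  Priority 1, burst=3, C=3
  Priority 2, burst=2, C=5
  Priority 3, burst=5, C=10
  Priority 4, burst=12, C=22
Average turnaround = 40/4 = 10.0

10.0


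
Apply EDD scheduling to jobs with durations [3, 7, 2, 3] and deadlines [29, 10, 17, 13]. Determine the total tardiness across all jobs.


Sort by due date (EDD order): [(7, 10), (3, 13), (2, 17), (3, 29)]
Compute completion times and tardiness:
  Job 1: p=7, d=10, C=7, tardiness=max(0,7-10)=0
  Job 2: p=3, d=13, C=10, tardiness=max(0,10-13)=0
  Job 3: p=2, d=17, C=12, tardiness=max(0,12-17)=0
  Job 4: p=3, d=29, C=15, tardiness=max(0,15-29)=0
Total tardiness = 0

0


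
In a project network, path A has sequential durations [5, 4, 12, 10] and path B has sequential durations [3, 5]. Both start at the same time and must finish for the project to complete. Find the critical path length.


Path A total = 5 + 4 + 12 + 10 = 31
Path B total = 3 + 5 = 8
Critical path = longest path = max(31, 8) = 31

31


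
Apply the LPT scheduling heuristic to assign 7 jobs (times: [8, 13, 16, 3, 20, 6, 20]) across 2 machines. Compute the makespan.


Sort jobs in decreasing order (LPT): [20, 20, 16, 13, 8, 6, 3]
Assign each job to the least loaded machine:
  Machine 1: jobs [20, 16, 6], load = 42
  Machine 2: jobs [20, 13, 8, 3], load = 44
Makespan = max load = 44

44


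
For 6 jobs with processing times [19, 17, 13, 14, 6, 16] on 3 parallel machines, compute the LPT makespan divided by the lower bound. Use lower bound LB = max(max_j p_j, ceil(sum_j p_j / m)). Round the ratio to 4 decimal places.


LPT order: [19, 17, 16, 14, 13, 6]
Machine loads after assignment: [25, 30, 30]
LPT makespan = 30
Lower bound = max(max_job, ceil(total/3)) = max(19, 29) = 29
Ratio = 30 / 29 = 1.0345

1.0345


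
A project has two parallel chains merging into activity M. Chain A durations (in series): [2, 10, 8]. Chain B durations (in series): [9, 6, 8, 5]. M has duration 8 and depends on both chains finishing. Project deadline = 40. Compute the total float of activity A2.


Forward pass: ES(A2) = sum of predecessors on chain A = 2
EF = ES + duration = 2 + 10 = 12
Backward pass: LF(M) = deadline = 40; LS(M) = 40 - 8 = 32
LF(A2) = LS(M) - sum(successors on chain A) = 32 - 8 = 24
LS = LF - duration = 24 - 10 = 14
Total float = LS - ES = 14 - 2 = 12

12


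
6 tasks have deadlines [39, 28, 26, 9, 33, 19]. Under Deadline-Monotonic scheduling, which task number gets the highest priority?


Sort tasks by relative deadline (ascending):
  Task 4: deadline = 9
  Task 6: deadline = 19
  Task 3: deadline = 26
  Task 2: deadline = 28
  Task 5: deadline = 33
  Task 1: deadline = 39
Priority order (highest first): [4, 6, 3, 2, 5, 1]
Highest priority task = 4

4


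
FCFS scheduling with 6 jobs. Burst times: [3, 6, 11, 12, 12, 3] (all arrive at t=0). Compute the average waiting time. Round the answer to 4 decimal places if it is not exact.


FCFS order (as given): [3, 6, 11, 12, 12, 3]
Waiting times:
  Job 1: wait = 0
  Job 2: wait = 3
  Job 3: wait = 9
  Job 4: wait = 20
  Job 5: wait = 32
  Job 6: wait = 44
Sum of waiting times = 108
Average waiting time = 108/6 = 18.0

18.0


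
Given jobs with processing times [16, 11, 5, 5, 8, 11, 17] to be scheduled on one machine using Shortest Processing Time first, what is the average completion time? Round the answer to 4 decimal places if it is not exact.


Sort jobs by processing time (SPT order): [5, 5, 8, 11, 11, 16, 17]
Compute completion times sequentially:
  Job 1: processing = 5, completes at 5
  Job 2: processing = 5, completes at 10
  Job 3: processing = 8, completes at 18
  Job 4: processing = 11, completes at 29
  Job 5: processing = 11, completes at 40
  Job 6: processing = 16, completes at 56
  Job 7: processing = 17, completes at 73
Sum of completion times = 231
Average completion time = 231/7 = 33.0

33.0


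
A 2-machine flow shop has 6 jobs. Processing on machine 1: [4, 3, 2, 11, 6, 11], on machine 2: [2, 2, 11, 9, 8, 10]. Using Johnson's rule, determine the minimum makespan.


Apply Johnson's rule:
  Group 1 (a <= b): [(3, 2, 11), (5, 6, 8)]
  Group 2 (a > b): [(6, 11, 10), (4, 11, 9), (1, 4, 2), (2, 3, 2)]
Optimal job order: [3, 5, 6, 4, 1, 2]
Schedule:
  Job 3: M1 done at 2, M2 done at 13
  Job 5: M1 done at 8, M2 done at 21
  Job 6: M1 done at 19, M2 done at 31
  Job 4: M1 done at 30, M2 done at 40
  Job 1: M1 done at 34, M2 done at 42
  Job 2: M1 done at 37, M2 done at 44
Makespan = 44

44


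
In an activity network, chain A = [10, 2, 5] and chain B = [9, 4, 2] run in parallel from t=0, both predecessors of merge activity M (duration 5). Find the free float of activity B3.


ES(B3) = sum of predecessors on chain B = 13
EF(B3) = ES + duration = 13 + 2 = 15
Successor of B3 is M. ES(M) = max(sum(A), sum(B)) = max(17, 15) = 17
Free float = ES(successor) - EF(current) = 17 - 15 = 2

2


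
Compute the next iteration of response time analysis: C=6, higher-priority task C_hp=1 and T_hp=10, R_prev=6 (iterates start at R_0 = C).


R_next = C + ceil(R_prev / T_hp) * C_hp
ceil(6 / 10) = ceil(0.6) = 1
Interference = 1 * 1 = 1
R_next = 6 + 1 = 7

7


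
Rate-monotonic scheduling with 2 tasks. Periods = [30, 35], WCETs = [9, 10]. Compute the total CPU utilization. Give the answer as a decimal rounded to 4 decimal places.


Compute individual utilizations (exact fractions):
  Task 1: C/T = 9/30 = 3/10 (approx. 0.3)
  Task 2: C/T = 10/35 = 2/7 (approx. 0.2857)
Total utilization U = 3/10 + 2/7 = 41/70
Rounded to 4 decimal places: U = 0.5857
RM (Liu & Layland) bound for 2 tasks = 0.828427; compare with U = 41/70 (approx. 0.585714)
U <= bound, so schedulable by RM sufficient condition.

0.5857


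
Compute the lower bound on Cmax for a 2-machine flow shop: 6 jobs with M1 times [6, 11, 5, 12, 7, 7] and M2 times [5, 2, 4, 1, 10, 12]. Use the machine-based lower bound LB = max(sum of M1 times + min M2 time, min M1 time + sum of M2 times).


LB1 = sum(M1 times) + min(M2 times) = 48 + 1 = 49
LB2 = min(M1 times) + sum(M2 times) = 5 + 34 = 39
Lower bound = max(LB1, LB2) = max(49, 39) = 49

49


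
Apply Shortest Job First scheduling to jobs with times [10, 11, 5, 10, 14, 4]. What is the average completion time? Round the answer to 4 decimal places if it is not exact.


SJF order (ascending): [4, 5, 10, 10, 11, 14]
Completion times:
  Job 1: burst=4, C=4
  Job 2: burst=5, C=9
  Job 3: burst=10, C=19
  Job 4: burst=10, C=29
  Job 5: burst=11, C=40
  Job 6: burst=14, C=54
Average completion = 155/6 = 25.8333

25.8333


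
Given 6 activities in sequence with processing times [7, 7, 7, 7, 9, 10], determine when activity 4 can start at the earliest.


Activity 4 starts after activities 1 through 3 complete.
Predecessor durations: [7, 7, 7]
ES = 7 + 7 + 7 = 21

21


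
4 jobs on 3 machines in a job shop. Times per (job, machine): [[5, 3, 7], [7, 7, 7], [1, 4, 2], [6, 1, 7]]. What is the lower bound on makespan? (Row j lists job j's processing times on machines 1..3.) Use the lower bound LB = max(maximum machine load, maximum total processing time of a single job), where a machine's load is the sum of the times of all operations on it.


Machine loads:
  Machine 1: 5 + 7 + 1 + 6 = 19
  Machine 2: 3 + 7 + 4 + 1 = 15
  Machine 3: 7 + 7 + 2 + 7 = 23
Max machine load = 23
Job totals:
  Job 1: 15
  Job 2: 21
  Job 3: 7
  Job 4: 14
Max job total = 21
Lower bound = max(23, 21) = 23

23


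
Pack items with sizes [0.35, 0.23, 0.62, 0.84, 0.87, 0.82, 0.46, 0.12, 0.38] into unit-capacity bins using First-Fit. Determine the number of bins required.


Place items sequentially using First-Fit:
  Item 0.35 -> new Bin 1
  Item 0.23 -> Bin 1 (now 0.58)
  Item 0.62 -> new Bin 2
  Item 0.84 -> new Bin 3
  Item 0.87 -> new Bin 4
  Item 0.82 -> new Bin 5
  Item 0.46 -> new Bin 6
  Item 0.12 -> Bin 1 (now 0.7)
  Item 0.38 -> Bin 2 (now 1.0)
Total bins used = 6

6


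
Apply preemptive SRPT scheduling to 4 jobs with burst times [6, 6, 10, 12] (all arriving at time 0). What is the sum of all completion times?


Since all jobs arrive at t=0, SRPT equals SPT ordering.
SPT order: [6, 6, 10, 12]
Completion times:
  Job 1: p=6, C=6
  Job 2: p=6, C=12
  Job 3: p=10, C=22
  Job 4: p=12, C=34
Total completion time = 6 + 12 + 22 + 34 = 74

74


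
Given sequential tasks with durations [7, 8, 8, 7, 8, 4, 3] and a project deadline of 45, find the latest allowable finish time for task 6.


LF(activity 6) = deadline - sum of successor durations
Successors: activities 7 through 7 with durations [3]
Sum of successor durations = 3
LF = 45 - 3 = 42

42


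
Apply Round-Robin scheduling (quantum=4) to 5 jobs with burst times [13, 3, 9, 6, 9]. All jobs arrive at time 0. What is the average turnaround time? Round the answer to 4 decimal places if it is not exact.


Time quantum = 4
Execution trace:
  J1 runs 4 units, time = 4
  J2 runs 3 units, time = 7
  J3 runs 4 units, time = 11
  J4 runs 4 units, time = 15
  J5 runs 4 units, time = 19
  J1 runs 4 units, time = 23
  J3 runs 4 units, time = 27
  J4 runs 2 units, time = 29
  J5 runs 4 units, time = 33
  J1 runs 4 units, time = 37
  J3 runs 1 units, time = 38
  J5 runs 1 units, time = 39
  J1 runs 1 units, time = 40
Finish times: [40, 7, 38, 29, 39]
Average turnaround = 153/5 = 30.6

30.6


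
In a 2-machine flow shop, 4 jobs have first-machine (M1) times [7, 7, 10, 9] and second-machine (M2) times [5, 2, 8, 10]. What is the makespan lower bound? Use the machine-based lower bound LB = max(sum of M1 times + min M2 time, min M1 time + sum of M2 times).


LB1 = sum(M1 times) + min(M2 times) = 33 + 2 = 35
LB2 = min(M1 times) + sum(M2 times) = 7 + 25 = 32
Lower bound = max(LB1, LB2) = max(35, 32) = 35

35


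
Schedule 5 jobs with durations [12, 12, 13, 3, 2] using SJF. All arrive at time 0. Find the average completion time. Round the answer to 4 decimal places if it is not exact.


SJF order (ascending): [2, 3, 12, 12, 13]
Completion times:
  Job 1: burst=2, C=2
  Job 2: burst=3, C=5
  Job 3: burst=12, C=17
  Job 4: burst=12, C=29
  Job 5: burst=13, C=42
Average completion = 95/5 = 19.0

19.0


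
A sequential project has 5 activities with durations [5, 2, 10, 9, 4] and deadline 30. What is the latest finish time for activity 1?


LF(activity 1) = deadline - sum of successor durations
Successors: activities 2 through 5 with durations [2, 10, 9, 4]
Sum of successor durations = 25
LF = 30 - 25 = 5

5


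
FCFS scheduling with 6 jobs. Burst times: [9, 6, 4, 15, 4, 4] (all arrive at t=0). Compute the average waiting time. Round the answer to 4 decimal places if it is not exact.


FCFS order (as given): [9, 6, 4, 15, 4, 4]
Waiting times:
  Job 1: wait = 0
  Job 2: wait = 9
  Job 3: wait = 15
  Job 4: wait = 19
  Job 5: wait = 34
  Job 6: wait = 38
Sum of waiting times = 115
Average waiting time = 115/6 = 19.1667

19.1667


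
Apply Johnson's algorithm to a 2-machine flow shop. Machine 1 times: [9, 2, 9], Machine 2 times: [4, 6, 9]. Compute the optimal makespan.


Apply Johnson's rule:
  Group 1 (a <= b): [(2, 2, 6), (3, 9, 9)]
  Group 2 (a > b): [(1, 9, 4)]
Optimal job order: [2, 3, 1]
Schedule:
  Job 2: M1 done at 2, M2 done at 8
  Job 3: M1 done at 11, M2 done at 20
  Job 1: M1 done at 20, M2 done at 24
Makespan = 24

24


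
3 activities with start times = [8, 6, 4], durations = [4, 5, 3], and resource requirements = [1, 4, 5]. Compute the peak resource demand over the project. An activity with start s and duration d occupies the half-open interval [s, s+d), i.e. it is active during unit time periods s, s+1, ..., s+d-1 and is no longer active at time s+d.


Each activity i is active on [start_i, start_i + duration_i).
Compute total resource usage per time slot:
  t=0: active resources = [], total = 0
  t=1: active resources = [], total = 0
  t=2: active resources = [], total = 0
  t=3: active resources = [], total = 0
  t=4: active resources = [5], total = 5
  t=5: active resources = [5], total = 5
  t=6: active resources = [4, 5], total = 9
  t=7: active resources = [4], total = 4
  t=8: active resources = [1, 4], total = 5
  t=9: active resources = [1, 4], total = 5
  t=10: active resources = [1, 4], total = 5
  t=11: active resources = [1], total = 1
Peak resource demand = 9

9


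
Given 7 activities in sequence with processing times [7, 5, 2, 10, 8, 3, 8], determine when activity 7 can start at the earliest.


Activity 7 starts after activities 1 through 6 complete.
Predecessor durations: [7, 5, 2, 10, 8, 3]
ES = 7 + 5 + 2 + 10 + 8 + 3 = 35

35


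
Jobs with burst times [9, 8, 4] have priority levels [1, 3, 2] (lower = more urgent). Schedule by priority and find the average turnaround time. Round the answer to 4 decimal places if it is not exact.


Sort by priority (ascending = highest first):
Order: [(1, 9), (2, 4), (3, 8)]
Completion times:
  Priority 1, burst=9, C=9
  Priority 2, burst=4, C=13
  Priority 3, burst=8, C=21
Average turnaround = 43/3 = 14.3333

14.3333


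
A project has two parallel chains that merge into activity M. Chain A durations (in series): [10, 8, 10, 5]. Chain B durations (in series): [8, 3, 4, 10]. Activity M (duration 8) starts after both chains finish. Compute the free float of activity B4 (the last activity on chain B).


ES(B4) = sum of predecessors on chain B = 15
EF(B4) = ES + duration = 15 + 10 = 25
Successor of B4 is M. ES(M) = max(sum(A), sum(B)) = max(33, 25) = 33
Free float = ES(successor) - EF(current) = 33 - 25 = 8

8


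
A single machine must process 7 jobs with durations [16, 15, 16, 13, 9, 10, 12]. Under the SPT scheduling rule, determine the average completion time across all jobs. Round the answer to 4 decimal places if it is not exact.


Sort jobs by processing time (SPT order): [9, 10, 12, 13, 15, 16, 16]
Compute completion times sequentially:
  Job 1: processing = 9, completes at 9
  Job 2: processing = 10, completes at 19
  Job 3: processing = 12, completes at 31
  Job 4: processing = 13, completes at 44
  Job 5: processing = 15, completes at 59
  Job 6: processing = 16, completes at 75
  Job 7: processing = 16, completes at 91
Sum of completion times = 328
Average completion time = 328/7 = 46.8571

46.8571


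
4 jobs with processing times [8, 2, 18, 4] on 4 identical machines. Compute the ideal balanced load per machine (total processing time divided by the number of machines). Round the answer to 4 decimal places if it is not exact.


Total processing time = 8 + 2 + 18 + 4 = 32
Number of machines = 4
Ideal balanced load = 32 / 4 = 8.0

8.0


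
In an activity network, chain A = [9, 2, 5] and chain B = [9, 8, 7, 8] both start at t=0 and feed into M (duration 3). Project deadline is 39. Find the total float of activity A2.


Forward pass: ES(A2) = sum of predecessors on chain A = 9
EF = ES + duration = 9 + 2 = 11
Backward pass: LF(M) = deadline = 39; LS(M) = 39 - 3 = 36
LF(A2) = LS(M) - sum(successors on chain A) = 36 - 5 = 31
LS = LF - duration = 31 - 2 = 29
Total float = LS - ES = 29 - 9 = 20

20
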